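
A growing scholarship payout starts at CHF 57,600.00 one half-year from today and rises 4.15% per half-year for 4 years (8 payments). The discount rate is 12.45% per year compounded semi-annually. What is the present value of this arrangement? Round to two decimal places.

Periodic rate r = 0.1245/2 per half-year; n is counted in half-years.
Growing ordinary annuity: PV = PMT₁ × [1 − ((1+g)/(1+r))^n] / (r − g) = 57,600 × [1 − ((1+0.0415)/(1+r))^8] / (r − 0.0415) = CHF 405,268.80.

CHF 405,268.80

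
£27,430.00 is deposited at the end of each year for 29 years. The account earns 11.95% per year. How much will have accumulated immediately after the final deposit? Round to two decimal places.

This is an ordinary annuity: 29 deposits of £27,430.00 at the end of each year.
Periodic rate r = 0.1195 per year.
FV = PMT × [((1+r)^n − 1)/r] = 27,430 × [(1+r)^29 − 1] / r = £5,831,634.11

£5,831,634.11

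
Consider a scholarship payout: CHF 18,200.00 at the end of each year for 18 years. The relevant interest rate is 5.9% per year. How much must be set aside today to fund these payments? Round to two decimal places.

This is an ordinary annuity: 18 payments of CHF 18,200.00 at the end of each year.
Periodic rate r = 0.059 per year.
PV = PMT × [(1 − (1+r)^−n)/r] = 18,200 × [1 − (1+r)^−18] / r = CHF 198,550.68

CHF 198,550.68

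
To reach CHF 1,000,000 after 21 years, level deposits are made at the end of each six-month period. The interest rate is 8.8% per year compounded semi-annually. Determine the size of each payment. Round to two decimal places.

Level ordinary annuity; solve FV = PMT × [((1+r)^n − 1)/r] for PMT.
Periodic rate r = 0.088/2 per half-year; n is counted in half-years.
With n = 42: PMT = 1,000,000 / ([((1+r)^n − 1)/r]) = CHF 8,625.29

CHF 8,625.29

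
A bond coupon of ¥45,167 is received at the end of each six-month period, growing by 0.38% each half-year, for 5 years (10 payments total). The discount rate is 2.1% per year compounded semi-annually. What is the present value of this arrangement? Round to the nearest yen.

Periodic rate r = 0.021/2 per half-year; n is counted in half-years.
Growing ordinary annuity: PV = PMT₁ × [1 − ((1+g)/(1+r))^n] / (r − g) = 45,167 × [1 − ((1+0.0038)/(1+r))^10] / (r − 0.0038) = ¥433,874.

¥433,874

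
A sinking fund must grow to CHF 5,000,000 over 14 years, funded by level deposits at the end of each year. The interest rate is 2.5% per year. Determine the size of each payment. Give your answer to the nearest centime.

CHF 302,682.62

Level ordinary annuity; solve FV = PMT × [((1+r)^n − 1)/r] for PMT.
Periodic rate r = 0.025 per year.
With n = 14: PMT = 5,000,000 / ([((1+r)^n − 1)/r]) = CHF 302,682.62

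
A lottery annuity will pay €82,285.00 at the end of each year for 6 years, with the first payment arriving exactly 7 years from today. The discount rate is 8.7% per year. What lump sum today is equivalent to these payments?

Ordinary annuity of 6 payments, first payment at period 7.
Periodic rate r = 0.087 per year.
The ordinary-annuity PV formula values the stream one period before the first payment (period 6); discount that back 6 periods:
PV₀ = 82,285 × [1 − (1+r)^−6] / r × (1+r)^−6 = €225,782.04

€225,782.04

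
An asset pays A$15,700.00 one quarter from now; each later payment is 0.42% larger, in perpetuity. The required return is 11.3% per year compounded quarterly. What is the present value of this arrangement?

A$652,806.65

Periodic rate r = 0.113/4 per quarter.
Growing perpetuity (Gordon): PV = PMT₁ / (r − g) = 15,700 / (r − 0.0042) = A$652,806.65.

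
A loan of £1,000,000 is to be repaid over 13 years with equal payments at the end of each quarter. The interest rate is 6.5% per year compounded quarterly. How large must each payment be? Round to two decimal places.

Level ordinary annuity; solve PV = PMT × [(1 − (1+r)^−n)/r] for PMT.
Periodic rate r = 0.065/4 per quarter; n is counted in quarters.
With n = 52: PMT = 1,000,000 / ([(1 − (1+r)^−n)/r]) = £28,633.60

£28,633.60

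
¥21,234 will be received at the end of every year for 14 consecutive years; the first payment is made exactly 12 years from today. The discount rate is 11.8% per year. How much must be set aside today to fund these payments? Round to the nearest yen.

Ordinary annuity of 14 payments, first payment at period 12.
Periodic rate r = 0.118 per year.
The ordinary-annuity PV formula values the stream one period before the first payment (period 11); discount that back 11 periods:
PV₀ = 21,234 × [1 − (1+r)^−14] / r × (1+r)^−11 = ¥41,689

¥41,689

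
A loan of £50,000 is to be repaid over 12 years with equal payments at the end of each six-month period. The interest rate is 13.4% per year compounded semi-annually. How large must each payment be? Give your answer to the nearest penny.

Level ordinary annuity; solve PV = PMT × [(1 − (1+r)^−n)/r] for PMT.
Periodic rate r = 0.134/2 per half-year; n is counted in half-years.
With n = 24: PMT = 50,000 / ([(1 − (1+r)^−n)/r]) = £4,245.28

£4,245.28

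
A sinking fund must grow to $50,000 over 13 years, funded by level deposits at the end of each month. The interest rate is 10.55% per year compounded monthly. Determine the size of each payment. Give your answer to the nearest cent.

Level ordinary annuity; solve FV = PMT × [((1+r)^n − 1)/r] for PMT.
Periodic rate r = 0.1055/12 per month; n is counted in months.
With n = 156: PMT = 50,000 / ([((1+r)^n − 1)/r]) = $150.66

$150.66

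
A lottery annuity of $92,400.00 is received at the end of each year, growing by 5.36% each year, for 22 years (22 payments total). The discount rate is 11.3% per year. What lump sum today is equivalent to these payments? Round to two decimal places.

Periodic rate r = 0.113 per year.
Growing ordinary annuity: PV = PMT₁ × [1 − ((1+g)/(1+r))^n] / (r − g) = 92,400 × [1 − ((1+0.0536)/(1+r))^22] / (r − 0.0536) = $1,090,120.95.

$1,090,120.95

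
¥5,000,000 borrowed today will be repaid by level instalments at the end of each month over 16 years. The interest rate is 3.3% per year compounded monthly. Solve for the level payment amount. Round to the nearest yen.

¥33,554

Level ordinary annuity; solve PV = PMT × [(1 − (1+r)^−n)/r] for PMT.
Periodic rate r = 0.033/12 per month; n is counted in months.
With n = 192: PMT = 5,000,000 / ([(1 − (1+r)^−n)/r]) = ¥33,554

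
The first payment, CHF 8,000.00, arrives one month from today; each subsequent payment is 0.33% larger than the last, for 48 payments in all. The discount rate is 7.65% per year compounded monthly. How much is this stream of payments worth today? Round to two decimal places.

Periodic rate r = 0.0765/12 per month; n is counted in months.
Growing ordinary annuity: PV = PMT₁ × [1 − ((1+g)/(1+r))^n] / (r − g) = 8,000 × [1 − ((1+0.0033)/(1+r))^48] / (r − 0.0033) = CHF 355,409.83.

CHF 355,409.83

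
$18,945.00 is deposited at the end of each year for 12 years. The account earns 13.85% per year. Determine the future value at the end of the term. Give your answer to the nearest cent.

This is an ordinary annuity: 12 deposits of $18,945.00 at the end of each year.
Periodic rate r = 0.1385 per year.
FV = PMT × [((1+r)^n − 1)/r] = 18,945 × [(1+r)^12 − 1] / r = $511,909.05

$511,909.05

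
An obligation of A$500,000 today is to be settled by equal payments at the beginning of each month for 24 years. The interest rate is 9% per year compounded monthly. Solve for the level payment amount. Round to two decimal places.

Level annuity due; solve PV = PMT × [(1 − (1+r)^−n)/r] × (1+r) for PMT.
Periodic rate r = 0.09/12 per month; n is counted in months.
With n = 288: PMT = 500,000 / ([(1 − (1+r)^−n)/r] × (1+r)) = A$4,211.73

A$4,211.73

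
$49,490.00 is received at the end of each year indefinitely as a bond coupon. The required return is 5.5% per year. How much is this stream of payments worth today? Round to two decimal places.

Periodic rate r = 0.055 per year.
Level perpetuity: PV = PMT / r = 49,490 / (0.055) = $899,818.18.

$899,818.18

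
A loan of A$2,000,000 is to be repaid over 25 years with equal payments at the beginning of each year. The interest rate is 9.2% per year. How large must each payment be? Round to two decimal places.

A$189,488.37

Level annuity due; solve PV = PMT × [(1 − (1+r)^−n)/r] × (1+r) for PMT.
Periodic rate r = 0.092 per year.
With n = 25: PMT = 2,000,000 / ([(1 − (1+r)^−n)/r] × (1+r)) = A$189,488.37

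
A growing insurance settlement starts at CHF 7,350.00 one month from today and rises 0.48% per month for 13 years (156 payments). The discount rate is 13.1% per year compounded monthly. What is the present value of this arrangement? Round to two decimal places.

CHF 735,406.61

Periodic rate r = 0.131/12 per month; n is counted in months.
Growing ordinary annuity: PV = PMT₁ × [1 − ((1+g)/(1+r))^n] / (r − g) = 7,350 × [1 − ((1+0.0048)/(1+r))^156] / (r − 0.0048) = CHF 735,406.61.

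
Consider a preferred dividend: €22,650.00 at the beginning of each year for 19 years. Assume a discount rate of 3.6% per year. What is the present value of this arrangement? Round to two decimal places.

This is an annuity due: 19 payments of €22,650.00 at the beginning of each year.
Periodic rate r = 0.036 per year.
PV = PMT × [(1 − (1+r)^−n)/r] × (1+r) = 22,650 × [1 − (1+r)^−19] / r × (1+r) = €318,934.82

€318,934.82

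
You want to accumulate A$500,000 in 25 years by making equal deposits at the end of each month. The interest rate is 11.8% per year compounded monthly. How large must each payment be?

Level ordinary annuity; solve FV = PMT × [((1+r)^n − 1)/r] for PMT.
Periodic rate r = 0.118/12 per month; n is counted in months.
With n = 300: PMT = 500,000 / ([((1+r)^n − 1)/r]) = A$275.71

A$275.71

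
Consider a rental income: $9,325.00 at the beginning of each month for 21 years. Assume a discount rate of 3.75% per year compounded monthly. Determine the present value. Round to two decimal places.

$1,629,746.19

This is an annuity due: 252 payments of $9,325.00 at the beginning of each month.
Periodic rate r = 0.0375/12 per month; n is counted in months.
PV = PMT × [(1 − (1+r)^−n)/r] × (1+r) = 9,325 × [1 − (1+r)^−252] / r × (1+r) = $1,629,746.19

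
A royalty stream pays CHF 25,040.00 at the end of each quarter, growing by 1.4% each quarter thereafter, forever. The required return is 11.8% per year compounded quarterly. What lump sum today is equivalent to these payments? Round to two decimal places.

CHF 1,615,483.87

Periodic rate r = 0.118/4 per quarter.
Growing perpetuity (Gordon): PV = PMT₁ / (r − g) = 25,040 / (r − 0.014) = CHF 1,615,483.87.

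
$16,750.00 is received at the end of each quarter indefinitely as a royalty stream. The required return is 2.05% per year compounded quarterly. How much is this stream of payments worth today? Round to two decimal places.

$3,268,292.68

Periodic rate r = 0.0205/4 per quarter.
Level perpetuity: PV = PMT / r = 16,750 / (0.0205/4) = $3,268,292.68.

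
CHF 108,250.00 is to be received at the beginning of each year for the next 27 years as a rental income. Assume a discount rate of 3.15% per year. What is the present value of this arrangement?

This is an annuity due: 27 payments of CHF 108,250.00 at the beginning of each year.
Periodic rate r = 0.0315 per year.
PV = PMT × [(1 − (1+r)^−n)/r] × (1+r) = 108,250 × [1 − (1+r)^−27] / r × (1+r) = CHF 2,010,433.11

CHF 2,010,433.11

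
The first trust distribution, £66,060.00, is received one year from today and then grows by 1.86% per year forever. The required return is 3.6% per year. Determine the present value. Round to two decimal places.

£3,796,551.72

Periodic rate r = 0.036 per year.
Growing perpetuity (Gordon): PV = PMT₁ / (r − g) = 66,060 / (r − 0.0186) = £3,796,551.72.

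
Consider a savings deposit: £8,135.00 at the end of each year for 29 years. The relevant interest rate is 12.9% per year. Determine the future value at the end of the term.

£2,064,548.67

This is an ordinary annuity: 29 deposits of £8,135.00 at the end of each year.
Periodic rate r = 0.129 per year.
FV = PMT × [((1+r)^n − 1)/r] = 8,135 × [(1+r)^29 − 1] / r = £2,064,548.67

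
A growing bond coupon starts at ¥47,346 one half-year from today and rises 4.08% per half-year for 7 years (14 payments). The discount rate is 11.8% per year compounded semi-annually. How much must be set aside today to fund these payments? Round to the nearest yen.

Periodic rate r = 0.118/2 per half-year; n is counted in half-years.
Growing ordinary annuity: PV = PMT₁ × [1 − ((1+g)/(1+r))^n] / (r − g) = 47,346 × [1 − ((1+0.0408)/(1+r))^14] / (r − 0.0408) = ¥560,582.

¥560,582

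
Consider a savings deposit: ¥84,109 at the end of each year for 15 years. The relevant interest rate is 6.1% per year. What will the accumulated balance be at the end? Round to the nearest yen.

This is an ordinary annuity: 15 deposits of ¥84,109 at the end of each year.
Periodic rate r = 0.061 per year.
FV = PMT × [((1+r)^n − 1)/r] = 84,109 × [(1+r)^15 − 1] / r = ¥1,972,696

¥1,972,696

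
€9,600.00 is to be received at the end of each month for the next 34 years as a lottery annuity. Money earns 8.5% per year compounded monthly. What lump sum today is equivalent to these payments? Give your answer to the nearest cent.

€1,279,200.75

This is an ordinary annuity: 408 payments of €9,600.00 at the end of each month.
Periodic rate r = 0.085/12 per month; n is counted in months.
PV = PMT × [(1 − (1+r)^−n)/r] = 9,600 × [1 − (1+r)^−408] / r = €1,279,200.75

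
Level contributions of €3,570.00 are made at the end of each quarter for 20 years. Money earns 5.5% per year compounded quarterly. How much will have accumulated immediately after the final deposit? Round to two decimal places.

This is an ordinary annuity: 80 deposits of €3,570.00 at the end of each quarter.
Periodic rate r = 0.055/4 per quarter; n is counted in quarters.
FV = PMT × [((1+r)^n − 1)/r] = 3,570 × [(1+r)^80 − 1] / r = €514,531.07

€514,531.07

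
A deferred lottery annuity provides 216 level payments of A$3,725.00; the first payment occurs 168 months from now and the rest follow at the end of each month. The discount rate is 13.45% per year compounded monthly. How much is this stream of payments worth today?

Ordinary annuity of 216 payments, first payment at period 168.
Periodic rate r = 0.1345/12 per month; n is counted in months.
The ordinary-annuity PV formula values the stream one period before the first payment (period 167); discount that back 167 periods:
PV₀ = 3,725 × [1 − (1+r)^−216] / r × (1+r)^−167 = A$47,013.44

A$47,013.44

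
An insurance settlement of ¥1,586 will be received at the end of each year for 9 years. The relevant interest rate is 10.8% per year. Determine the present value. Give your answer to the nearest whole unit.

This is an ordinary annuity: 9 payments of ¥1,586 at the end of each year.
Periodic rate r = 0.108 per year.
PV = PMT × [(1 − (1+r)^−n)/r] = 1,586 × [1 − (1+r)^−9] / r = ¥8,850

¥8,850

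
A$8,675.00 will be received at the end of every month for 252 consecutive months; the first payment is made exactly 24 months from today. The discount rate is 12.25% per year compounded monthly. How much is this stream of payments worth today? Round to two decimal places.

Ordinary annuity of 252 payments, first payment at period 24.
Periodic rate r = 0.1225/12 per month; n is counted in months.
The ordinary-annuity PV formula values the stream one period before the first payment (period 23); discount that back 23 periods:
PV₀ = 8,675 × [1 − (1+r)^−252] / r × (1+r)^−23 = A$620,728.14

A$620,728.14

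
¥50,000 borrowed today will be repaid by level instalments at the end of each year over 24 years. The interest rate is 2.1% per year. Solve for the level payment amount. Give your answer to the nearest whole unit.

¥2,674

Level ordinary annuity; solve PV = PMT × [(1 − (1+r)^−n)/r] for PMT.
Periodic rate r = 0.021 per year.
With n = 24: PMT = 50,000 / ([(1 − (1+r)^−n)/r]) = ¥2,674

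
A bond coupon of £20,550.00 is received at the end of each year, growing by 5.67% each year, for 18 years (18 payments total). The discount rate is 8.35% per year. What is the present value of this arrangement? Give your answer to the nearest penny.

£278,265.49

Periodic rate r = 0.0835 per year.
Growing ordinary annuity: PV = PMT₁ × [1 − ((1+g)/(1+r))^n] / (r − g) = 20,550 × [1 − ((1+0.0567)/(1+r))^18] / (r − 0.0567) = £278,265.49.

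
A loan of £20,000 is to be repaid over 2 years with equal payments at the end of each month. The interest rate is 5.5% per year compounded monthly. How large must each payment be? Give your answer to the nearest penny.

£881.91

Level ordinary annuity; solve PV = PMT × [(1 − (1+r)^−n)/r] for PMT.
Periodic rate r = 0.055/12 per month; n is counted in months.
With n = 24: PMT = 20,000 / ([(1 − (1+r)^−n)/r]) = £881.91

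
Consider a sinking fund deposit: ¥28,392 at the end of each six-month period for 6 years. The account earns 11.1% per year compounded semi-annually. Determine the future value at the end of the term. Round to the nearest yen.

¥466,574

This is an ordinary annuity: 12 deposits of ¥28,392 at the end of each six-month period.
Periodic rate r = 0.111/2 per half-year; n is counted in half-years.
FV = PMT × [((1+r)^n − 1)/r] = 28,392 × [(1+r)^12 − 1] / r = ¥466,574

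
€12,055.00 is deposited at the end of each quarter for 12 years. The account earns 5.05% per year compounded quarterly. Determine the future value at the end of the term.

€788,844.62

This is an ordinary annuity: 48 deposits of €12,055.00 at the end of each quarter.
Periodic rate r = 0.0505/4 per quarter; n is counted in quarters.
FV = PMT × [((1+r)^n − 1)/r] = 12,055 × [(1+r)^48 − 1] / r = €788,844.62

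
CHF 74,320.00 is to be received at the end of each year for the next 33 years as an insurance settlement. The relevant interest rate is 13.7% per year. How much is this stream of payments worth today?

This is an ordinary annuity: 33 payments of CHF 74,320.00 at the end of each year.
Periodic rate r = 0.137 per year.
PV = PMT × [(1 − (1+r)^−n)/r] = 74,320 × [1 − (1+r)^−33] / r = CHF 534,642.23

CHF 534,642.23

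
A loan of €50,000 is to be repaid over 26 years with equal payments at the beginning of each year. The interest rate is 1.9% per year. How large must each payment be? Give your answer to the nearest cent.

€2,409.10

Level annuity due; solve PV = PMT × [(1 − (1+r)^−n)/r] × (1+r) for PMT.
Periodic rate r = 0.019 per year.
With n = 26: PMT = 50,000 / ([(1 − (1+r)^−n)/r] × (1+r)) = €2,409.10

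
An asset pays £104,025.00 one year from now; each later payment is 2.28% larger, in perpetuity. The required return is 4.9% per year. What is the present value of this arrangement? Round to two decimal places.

£3,970,419.85

Periodic rate r = 0.049 per year.
Growing perpetuity (Gordon): PV = PMT₁ / (r − g) = 104,025 / (r − 0.0228) = £3,970,419.85.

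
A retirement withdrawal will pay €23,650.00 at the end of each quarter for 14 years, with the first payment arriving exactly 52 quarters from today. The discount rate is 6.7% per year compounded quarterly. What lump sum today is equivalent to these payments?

Ordinary annuity of 56 payments, first payment at period 52.
Periodic rate r = 0.067/4 per quarter; n is counted in quarters.
The ordinary-annuity PV formula values the stream one period before the first payment (period 51); discount that back 51 periods:
PV₀ = 23,650 × [1 − (1+r)^−56] / r × (1+r)^−51 = €366,466.31

€366,466.31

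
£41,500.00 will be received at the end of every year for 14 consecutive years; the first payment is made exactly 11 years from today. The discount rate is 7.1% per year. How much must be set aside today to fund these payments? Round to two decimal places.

Ordinary annuity of 14 payments, first payment at period 11.
Periodic rate r = 0.071 per year.
The ordinary-annuity PV formula values the stream one period before the first payment (period 10); discount that back 10 periods:
PV₀ = 41,500 × [1 − (1+r)^−14] / r × (1+r)^−10 = £181,692.15

£181,692.15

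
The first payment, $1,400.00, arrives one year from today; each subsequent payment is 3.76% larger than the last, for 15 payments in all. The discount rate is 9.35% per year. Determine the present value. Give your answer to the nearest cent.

Periodic rate r = 0.0935 per year.
Growing ordinary annuity: PV = PMT₁ × [1 − ((1+g)/(1+r))^n] / (r − g) = 1,400 × [1 − ((1+0.0376)/(1+r))^15] / (r − 0.0376) = $13,645.27.

$13,645.27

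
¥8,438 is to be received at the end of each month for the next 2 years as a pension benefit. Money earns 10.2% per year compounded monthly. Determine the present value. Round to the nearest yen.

This is an ordinary annuity: 24 payments of ¥8,438 at the end of each month.
Periodic rate r = 0.102/12 per month; n is counted in months.
PV = PMT × [(1 − (1+r)^−n)/r] = 8,438 × [1 − (1+r)^−24] / r = ¥182,493

¥182,493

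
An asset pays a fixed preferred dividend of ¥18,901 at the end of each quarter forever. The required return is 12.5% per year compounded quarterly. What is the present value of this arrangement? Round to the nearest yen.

¥604,832

Periodic rate r = 0.125/4 per quarter.
Level perpetuity: PV = PMT / r = 18,901 / (0.125/4) = ¥604,832.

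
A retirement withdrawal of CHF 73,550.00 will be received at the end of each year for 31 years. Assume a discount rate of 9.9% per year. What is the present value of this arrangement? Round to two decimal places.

CHF 703,116.83

This is an ordinary annuity: 31 payments of CHF 73,550.00 at the end of each year.
Periodic rate r = 0.099 per year.
PV = PMT × [(1 − (1+r)^−n)/r] = 73,550 × [1 − (1+r)^−31] / r = CHF 703,116.83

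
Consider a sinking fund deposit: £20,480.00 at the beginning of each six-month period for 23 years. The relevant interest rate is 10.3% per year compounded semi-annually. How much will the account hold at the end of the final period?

£3,794,532.74

This is an annuity due: 46 deposits of £20,480.00 at the beginning of each six-month period.
Periodic rate r = 0.103/2 per half-year; n is counted in half-years.
FV = PMT × [((1+r)^n − 1)/r] × (1+r) = 20,480 × [(1+r)^46 − 1] / r × (1+r) = £3,794,532.74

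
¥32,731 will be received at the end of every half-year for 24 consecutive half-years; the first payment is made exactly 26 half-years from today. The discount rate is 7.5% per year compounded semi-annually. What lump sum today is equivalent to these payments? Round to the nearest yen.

Ordinary annuity of 24 payments, first payment at period 26.
Periodic rate r = 0.075/2 per half-year; n is counted in half-years.
The ordinary-annuity PV formula values the stream one period before the first payment (period 25); discount that back 25 periods:
PV₀ = 32,731 × [1 − (1+r)^−24] / r × (1+r)^−25 = ¥203,999

¥203,999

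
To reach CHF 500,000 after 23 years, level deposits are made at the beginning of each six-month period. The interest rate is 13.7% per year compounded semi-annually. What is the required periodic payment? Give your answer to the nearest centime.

Level annuity due; solve FV = PMT × [((1+r)^n − 1)/r] × (1+r) for PMT.
Periodic rate r = 0.137/2 per half-year; n is counted in half-years.
With n = 46: PMT = 500,000 / ([((1+r)^n − 1)/r] × (1+r)) = CHF 1,597.26

CHF 1,597.26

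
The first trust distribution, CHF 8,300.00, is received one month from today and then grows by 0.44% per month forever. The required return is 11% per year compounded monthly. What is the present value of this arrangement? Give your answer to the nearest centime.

Periodic rate r = 0.11/12 per month.
Growing perpetuity (Gordon): PV = PMT₁ / (r − g) = 8,300 / (r − 0.0044) = CHF 1,741,258.74.

CHF 1,741,258.74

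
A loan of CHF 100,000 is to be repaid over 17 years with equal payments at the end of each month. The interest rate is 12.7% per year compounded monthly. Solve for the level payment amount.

Level ordinary annuity; solve PV = PMT × [(1 − (1+r)^−n)/r] for PMT.
Periodic rate r = 0.127/12 per month; n is counted in months.
With n = 204: PMT = 100,000 / ([(1 − (1+r)^−n)/r]) = CHF 1,198.24

CHF 1,198.24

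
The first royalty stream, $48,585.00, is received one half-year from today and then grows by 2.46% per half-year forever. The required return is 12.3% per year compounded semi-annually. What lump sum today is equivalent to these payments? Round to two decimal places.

Periodic rate r = 0.123/2 per half-year.
Growing perpetuity (Gordon): PV = PMT₁ / (r − g) = 48,585 / (r − 0.0246) = $1,316,666.67.

$1,316,666.67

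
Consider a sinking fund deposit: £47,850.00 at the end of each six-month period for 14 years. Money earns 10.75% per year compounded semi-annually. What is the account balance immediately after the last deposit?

£2,965,935.27

This is an ordinary annuity: 28 deposits of £47,850.00 at the end of each six-month period.
Periodic rate r = 0.1075/2 per half-year; n is counted in half-years.
FV = PMT × [((1+r)^n − 1)/r] = 47,850 × [(1+r)^28 − 1] / r = £2,965,935.27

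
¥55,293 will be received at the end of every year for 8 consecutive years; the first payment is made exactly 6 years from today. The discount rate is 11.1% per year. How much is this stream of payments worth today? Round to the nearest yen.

Ordinary annuity of 8 payments, first payment at period 6.
Periodic rate r = 0.111 per year.
The ordinary-annuity PV formula values the stream one period before the first payment (period 5); discount that back 5 periods:
PV₀ = 55,293 × [1 − (1+r)^−8] / r × (1+r)^−5 = ¥167,507

¥167,507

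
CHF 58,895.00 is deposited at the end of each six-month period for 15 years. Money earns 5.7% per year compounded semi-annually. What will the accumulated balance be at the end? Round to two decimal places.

CHF 2,734,848.62

This is an ordinary annuity: 30 deposits of CHF 58,895.00 at the end of each six-month period.
Periodic rate r = 0.057/2 per half-year; n is counted in half-years.
FV = PMT × [((1+r)^n − 1)/r] = 58,895 × [(1+r)^30 − 1] / r = CHF 2,734,848.62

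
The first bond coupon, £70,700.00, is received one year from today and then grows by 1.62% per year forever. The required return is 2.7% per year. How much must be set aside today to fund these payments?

£6,546,296.30

Periodic rate r = 0.027 per year.
Growing perpetuity (Gordon): PV = PMT₁ / (r − g) = 70,700 / (r − 0.0162) = £6,546,296.30.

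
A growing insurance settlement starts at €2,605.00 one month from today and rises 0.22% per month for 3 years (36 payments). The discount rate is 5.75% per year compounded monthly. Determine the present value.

Periodic rate r = 0.0575/12 per month; n is counted in months.
Growing ordinary annuity: PV = PMT₁ × [1 − ((1+g)/(1+r))^n] / (r − g) = 2,605 × [1 − ((1+0.0022)/(1+r))^36] / (r − 0.0022) = €89,240.51.

€89,240.51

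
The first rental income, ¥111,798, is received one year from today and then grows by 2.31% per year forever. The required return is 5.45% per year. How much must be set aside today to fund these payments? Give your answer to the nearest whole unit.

¥3,560,446

Periodic rate r = 0.0545 per year.
Growing perpetuity (Gordon): PV = PMT₁ / (r − g) = 111,798 / (r − 0.0231) = ¥3,560,446.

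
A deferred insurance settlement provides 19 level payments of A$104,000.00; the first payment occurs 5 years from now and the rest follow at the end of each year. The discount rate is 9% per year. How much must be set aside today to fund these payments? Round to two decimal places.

Ordinary annuity of 19 payments, first payment at period 5.
Periodic rate r = 0.09 per year.
The ordinary-annuity PV formula values the stream one period before the first payment (period 4); discount that back 4 periods:
PV₀ = 104,000 × [1 − (1+r)^−19] / r × (1+r)^−4 = A$659,410.64

A$659,410.64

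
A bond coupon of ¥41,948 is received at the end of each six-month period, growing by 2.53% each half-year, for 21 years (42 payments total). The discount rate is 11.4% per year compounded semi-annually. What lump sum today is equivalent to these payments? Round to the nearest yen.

Periodic rate r = 0.114/2 per half-year; n is counted in half-years.
Growing ordinary annuity: PV = PMT₁ × [1 − ((1+g)/(1+r))^n] / (r − g) = 41,948 × [1 − ((1+0.0253)/(1+r))^42] / (r − 0.0253) = ¥954,946.

¥954,946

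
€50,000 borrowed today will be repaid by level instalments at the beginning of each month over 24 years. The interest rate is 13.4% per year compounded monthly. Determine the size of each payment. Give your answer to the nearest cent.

€575.68

Level annuity due; solve PV = PMT × [(1 − (1+r)^−n)/r] × (1+r) for PMT.
Periodic rate r = 0.134/12 per month; n is counted in months.
With n = 288: PMT = 50,000 / ([(1 − (1+r)^−n)/r] × (1+r)) = €575.68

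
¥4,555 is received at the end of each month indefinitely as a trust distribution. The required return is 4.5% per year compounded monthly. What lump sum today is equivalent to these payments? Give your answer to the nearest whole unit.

¥1,214,667

Periodic rate r = 0.045/12 per month.
Level perpetuity: PV = PMT / r = 4,555 / (0.045/12) = ¥1,214,667.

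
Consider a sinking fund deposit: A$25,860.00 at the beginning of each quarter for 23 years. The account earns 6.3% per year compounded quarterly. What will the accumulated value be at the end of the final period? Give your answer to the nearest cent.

A$5,355,244.57

This is an annuity due: 92 deposits of A$25,860.00 at the beginning of each quarter.
Periodic rate r = 0.063/4 per quarter; n is counted in quarters.
FV = PMT × [((1+r)^n − 1)/r] × (1+r) = 25,860 × [(1+r)^92 − 1] / r × (1+r) = A$5,355,244.57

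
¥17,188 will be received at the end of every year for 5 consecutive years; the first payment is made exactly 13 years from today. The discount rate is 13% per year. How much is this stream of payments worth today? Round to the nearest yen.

¥13,947

Ordinary annuity of 5 payments, first payment at period 13.
Periodic rate r = 0.13 per year.
The ordinary-annuity PV formula values the stream one period before the first payment (period 12); discount that back 12 periods:
PV₀ = 17,188 × [1 − (1+r)^−5] / r × (1+r)^−12 = ¥13,947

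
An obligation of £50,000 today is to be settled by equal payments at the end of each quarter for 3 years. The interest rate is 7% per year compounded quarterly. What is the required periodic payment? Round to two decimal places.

Level ordinary annuity; solve PV = PMT × [(1 − (1+r)^−n)/r] for PMT.
Periodic rate r = 0.07/4 per quarter; n is counted in quarters.
With n = 12: PMT = 50,000 / ([(1 − (1+r)^−n)/r]) = £4,655.69

£4,655.69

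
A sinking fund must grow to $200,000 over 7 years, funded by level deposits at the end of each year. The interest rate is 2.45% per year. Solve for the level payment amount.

$26,539.17

Level ordinary annuity; solve FV = PMT × [((1+r)^n − 1)/r] for PMT.
Periodic rate r = 0.0245 per year.
With n = 7: PMT = 200,000 / ([((1+r)^n − 1)/r]) = $26,539.17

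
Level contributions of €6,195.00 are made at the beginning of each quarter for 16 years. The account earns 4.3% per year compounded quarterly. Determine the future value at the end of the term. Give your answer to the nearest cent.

€572,245.69

This is an annuity due: 64 deposits of €6,195.00 at the beginning of each quarter.
Periodic rate r = 0.043/4 per quarter; n is counted in quarters.
FV = PMT × [((1+r)^n − 1)/r] × (1+r) = 6,195 × [(1+r)^64 − 1] / r × (1+r) = €572,245.69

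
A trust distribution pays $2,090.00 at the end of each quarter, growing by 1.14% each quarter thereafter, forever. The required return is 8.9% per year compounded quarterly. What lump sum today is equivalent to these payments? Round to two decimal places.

$192,626.73

Periodic rate r = 0.089/4 per quarter.
Growing perpetuity (Gordon): PV = PMT₁ / (r − g) = 2,090 / (r − 0.0114) = $192,626.73.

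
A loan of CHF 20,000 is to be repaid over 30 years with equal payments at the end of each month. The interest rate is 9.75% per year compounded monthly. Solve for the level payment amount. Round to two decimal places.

CHF 171.83

Level ordinary annuity; solve PV = PMT × [(1 − (1+r)^−n)/r] for PMT.
Periodic rate r = 0.0975/12 per month; n is counted in months.
With n = 360: PMT = 20,000 / ([(1 − (1+r)^−n)/r]) = CHF 171.83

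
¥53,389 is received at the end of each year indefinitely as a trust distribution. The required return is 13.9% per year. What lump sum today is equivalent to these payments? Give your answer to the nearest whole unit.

¥384,094

Periodic rate r = 0.139 per year.
Level perpetuity: PV = PMT / r = 53,389 / (0.139) = ¥384,094.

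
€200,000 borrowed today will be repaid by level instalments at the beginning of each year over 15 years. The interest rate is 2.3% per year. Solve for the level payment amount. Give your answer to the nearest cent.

€15,558.73

Level annuity due; solve PV = PMT × [(1 − (1+r)^−n)/r] × (1+r) for PMT.
Periodic rate r = 0.023 per year.
With n = 15: PMT = 200,000 / ([(1 − (1+r)^−n)/r] × (1+r)) = €15,558.73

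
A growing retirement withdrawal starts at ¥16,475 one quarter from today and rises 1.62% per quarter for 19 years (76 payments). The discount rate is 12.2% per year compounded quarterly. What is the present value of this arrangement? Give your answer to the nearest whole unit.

Periodic rate r = 0.122/4 per quarter; n is counted in quarters.
Growing ordinary annuity: PV = PMT₁ × [1 − ((1+g)/(1+r))^n] / (r − g) = 16,475 × [1 − ((1+0.0162)/(1+r))^76] / (r − 0.0162) = ¥753,752.

¥753,752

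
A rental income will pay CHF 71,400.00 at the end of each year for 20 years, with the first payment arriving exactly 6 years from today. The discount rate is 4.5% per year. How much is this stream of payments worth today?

CHF 745,289.78

Ordinary annuity of 20 payments, first payment at period 6.
Periodic rate r = 0.045 per year.
The ordinary-annuity PV formula values the stream one period before the first payment (period 5); discount that back 5 periods:
PV₀ = 71,400 × [1 − (1+r)^−20] / r × (1+r)^−5 = CHF 745,289.78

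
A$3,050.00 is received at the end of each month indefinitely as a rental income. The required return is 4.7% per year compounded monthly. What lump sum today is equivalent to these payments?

A$778,723.40

Periodic rate r = 0.047/12 per month.
Level perpetuity: PV = PMT / r = 3,050 / (0.047/12) = A$778,723.40.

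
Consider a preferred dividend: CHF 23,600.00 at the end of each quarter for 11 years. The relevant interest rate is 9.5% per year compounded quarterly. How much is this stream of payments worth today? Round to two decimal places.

This is an ordinary annuity: 44 payments of CHF 23,600.00 at the end of each quarter.
Periodic rate r = 0.095/4 per quarter; n is counted in quarters.
PV = PMT × [(1 − (1+r)^−n)/r] = 23,600 × [1 − (1+r)^−44] / r = CHF 639,918.17

CHF 639,918.17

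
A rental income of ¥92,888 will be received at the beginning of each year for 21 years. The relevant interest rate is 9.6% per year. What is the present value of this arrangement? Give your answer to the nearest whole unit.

¥905,776

This is an annuity due: 21 payments of ¥92,888 at the beginning of each year.
Periodic rate r = 0.096 per year.
PV = PMT × [(1 − (1+r)^−n)/r] × (1+r) = 92,888 × [1 − (1+r)^−21] / r × (1+r) = ¥905,776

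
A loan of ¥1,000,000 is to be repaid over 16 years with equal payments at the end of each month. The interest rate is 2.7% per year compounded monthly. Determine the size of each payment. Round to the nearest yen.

Level ordinary annuity; solve PV = PMT × [(1 − (1+r)^−n)/r] for PMT.
Periodic rate r = 0.027/12 per month; n is counted in months.
With n = 192: PMT = 1,000,000 / ([(1 − (1+r)^−n)/r]) = ¥6,420

¥6,420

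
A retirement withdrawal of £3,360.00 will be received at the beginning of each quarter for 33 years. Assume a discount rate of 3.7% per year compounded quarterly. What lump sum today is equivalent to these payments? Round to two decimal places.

£257,870.53

This is an annuity due: 132 payments of £3,360.00 at the beginning of each quarter.
Periodic rate r = 0.037/4 per quarter; n is counted in quarters.
PV = PMT × [(1 − (1+r)^−n)/r] × (1+r) = 3,360 × [1 − (1+r)^−132] / r × (1+r) = £257,870.53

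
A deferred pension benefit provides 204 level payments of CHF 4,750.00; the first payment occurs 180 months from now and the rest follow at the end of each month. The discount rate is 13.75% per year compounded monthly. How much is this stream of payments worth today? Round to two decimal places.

CHF 48,658.00

Ordinary annuity of 204 payments, first payment at period 180.
Periodic rate r = 0.1375/12 per month; n is counted in months.
The ordinary-annuity PV formula values the stream one period before the first payment (period 179); discount that back 179 periods:
PV₀ = 4,750 × [1 − (1+r)^−204] / r × (1+r)^−179 = CHF 48,658.00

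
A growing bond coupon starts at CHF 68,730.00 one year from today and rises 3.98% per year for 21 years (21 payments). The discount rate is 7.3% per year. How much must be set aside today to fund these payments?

Periodic rate r = 0.073 per year.
Growing ordinary annuity: PV = PMT₁ × [1 − ((1+g)/(1+r))^n] / (r − g) = 68,730 × [1 − ((1+0.0398)/(1+r))^21] / (r − 0.0398) = CHF 1,000,238.88.

CHF 1,000,238.88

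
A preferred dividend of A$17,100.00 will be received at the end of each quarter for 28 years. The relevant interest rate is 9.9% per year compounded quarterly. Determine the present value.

A$646,218.81

This is an ordinary annuity: 112 payments of A$17,100.00 at the end of each quarter.
Periodic rate r = 0.099/4 per quarter; n is counted in quarters.
PV = PMT × [(1 − (1+r)^−n)/r] = 17,100 × [1 − (1+r)^−112] / r = A$646,218.81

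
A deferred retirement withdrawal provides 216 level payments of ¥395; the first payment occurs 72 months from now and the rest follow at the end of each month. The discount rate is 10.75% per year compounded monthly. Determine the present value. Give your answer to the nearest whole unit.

Ordinary annuity of 216 payments, first payment at period 72.
Periodic rate r = 0.1075/12 per month; n is counted in months.
The ordinary-annuity PV formula values the stream one period before the first payment (period 71); discount that back 71 periods:
PV₀ = 395 × [1 − (1+r)^−216] / r × (1+r)^−71 = ¥19,998

¥19,998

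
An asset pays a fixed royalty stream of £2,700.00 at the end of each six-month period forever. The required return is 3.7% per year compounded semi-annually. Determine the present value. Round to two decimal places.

£145,945.95

Periodic rate r = 0.037/2 per half-year.
Level perpetuity: PV = PMT / r = 2,700 / (0.037/2) = £145,945.95.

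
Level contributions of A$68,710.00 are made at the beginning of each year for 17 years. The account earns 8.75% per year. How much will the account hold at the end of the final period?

A$2,700,206.79

This is an annuity due: 17 deposits of A$68,710.00 at the beginning of each year.
Periodic rate r = 0.0875 per year.
FV = PMT × [((1+r)^n − 1)/r] × (1+r) = 68,710 × [(1+r)^17 − 1] / r × (1+r) = A$2,700,206.79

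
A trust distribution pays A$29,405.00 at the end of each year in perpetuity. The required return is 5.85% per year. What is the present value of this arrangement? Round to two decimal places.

A$502,649.57

Periodic rate r = 0.0585 per year.
Level perpetuity: PV = PMT / r = 29,405 / (0.0585) = A$502,649.57.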